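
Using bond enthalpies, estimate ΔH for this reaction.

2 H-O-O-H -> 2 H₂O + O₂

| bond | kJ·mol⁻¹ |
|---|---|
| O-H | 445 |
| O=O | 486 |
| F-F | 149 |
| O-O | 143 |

ΔH ≈ −200 kJ

Bonds broken (reactants):
  O-H: 4 × 445 = 1780
  O-O: 2 × 143 = 286
  Σ(broken) = 2066 kJ
Bonds formed (products):
  O-H: 4 × 445 = 1780
  O=O: 1 × 486 = 486
  Σ(formed) = 2266 kJ
ΔH = Σ(broken) − Σ(formed) = 2066 − 2266 = −200 kJ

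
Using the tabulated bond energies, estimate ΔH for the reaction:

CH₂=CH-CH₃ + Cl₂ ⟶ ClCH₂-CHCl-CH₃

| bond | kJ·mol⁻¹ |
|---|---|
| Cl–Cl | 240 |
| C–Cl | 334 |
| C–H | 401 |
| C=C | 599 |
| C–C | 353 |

Bonds broken (reactants):
  C–C: 1 × 353 = 353
  C–H: 6 × 401 = 2406
  C=C: 1 × 599 = 599
  Cl–Cl: 1 × 240 = 240
  Σ(broken) = 3598 kJ
Bonds formed (products):
  C–C: 2 × 353 = 706
  C–Cl: 2 × 334 = 668
  C–H: 6 × 401 = 2406
  Σ(formed) = 3780 kJ
ΔH = Σ(broken) − Σ(formed) = 3598 − 3780 = −182 kJ

ΔH ≈ −182 kJ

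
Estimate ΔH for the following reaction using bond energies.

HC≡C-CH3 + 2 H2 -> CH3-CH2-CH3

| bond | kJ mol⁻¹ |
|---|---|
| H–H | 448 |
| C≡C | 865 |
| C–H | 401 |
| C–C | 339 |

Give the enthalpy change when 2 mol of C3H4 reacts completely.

Bonds broken (reactants):
  C≡C: 1 × 865 = 865
  C–C: 1 × 339 = 339
  C–H: 4 × 401 = 1604
  H–H: 2 × 448 = 896
  Σ(broken) = 3704 kJ
Bonds formed (products):
  C–C: 2 × 339 = 678
  C–H: 8 × 401 = 3208
  Σ(formed) = 3886 kJ
ΔH = Σ(broken) − Σ(formed) = 3704 − 3886 = −182 kJ
For 2× the reaction as written: 2 × (−182) = −364 kJ

ΔH = −364 kJ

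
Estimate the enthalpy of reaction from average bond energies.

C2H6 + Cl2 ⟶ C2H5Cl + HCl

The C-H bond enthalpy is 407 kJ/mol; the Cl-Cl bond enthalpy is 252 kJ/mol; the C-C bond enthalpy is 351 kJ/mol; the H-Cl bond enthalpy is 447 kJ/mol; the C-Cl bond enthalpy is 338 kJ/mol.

ΔH ≈ −126 kJ

Bonds broken (reactants):
  C-C: 1 × 351 = 351
  C-H: 6 × 407 = 2442
  Cl-Cl: 1 × 252 = 252
  Σ(broken) = 3045 kJ
Bonds formed (products):
  C-C: 1 × 351 = 351
  C-Cl: 1 × 338 = 338
  C-H: 5 × 407 = 2035
  H-Cl: 1 × 447 = 447
  Σ(formed) = 3171 kJ
ΔH = Σ(broken) − Σ(formed) = 3045 − 3171 = −126 kJ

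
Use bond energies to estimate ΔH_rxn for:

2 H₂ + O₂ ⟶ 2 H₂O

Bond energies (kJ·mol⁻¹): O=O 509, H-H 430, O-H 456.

ΔH ≈ −455 kJ

Bonds broken (reactants):
  H-H: 2 × 430 = 860
  O=O: 1 × 509 = 509
  Σ(broken) = 1369 kJ
Bonds formed (products):
  O-H: 4 × 456 = 1824
  Σ(formed) = 1824 kJ
ΔH = Σ(broken) − Σ(formed) = 1369 − 1824 = −455 kJ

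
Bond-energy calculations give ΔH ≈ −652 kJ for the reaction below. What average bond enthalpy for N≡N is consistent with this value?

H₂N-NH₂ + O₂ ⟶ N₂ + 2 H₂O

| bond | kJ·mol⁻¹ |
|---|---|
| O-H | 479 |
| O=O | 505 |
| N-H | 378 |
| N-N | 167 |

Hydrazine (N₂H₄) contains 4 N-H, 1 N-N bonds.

D(N≡N) ≈ 920 kJ/mol

Let D be the N≡N bond energy.
Σ(broken) = 4×378 + 1×167 + 1×505 = 2184
Σ(formed) = 1×D + 4×479 = 1916 + D
ΔH = Σ(broken) − Σ(formed) = (2184) − (1916 + D) = +268 − D
Setting this equal to −652 kJ gives D = 920 kJ/mol.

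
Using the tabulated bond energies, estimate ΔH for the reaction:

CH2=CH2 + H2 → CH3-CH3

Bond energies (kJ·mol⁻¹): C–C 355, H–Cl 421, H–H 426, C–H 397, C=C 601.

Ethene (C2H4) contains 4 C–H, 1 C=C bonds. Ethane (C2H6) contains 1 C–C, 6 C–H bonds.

Bonds broken (reactants):
  C–H: 4 × 397 = 1588
  C=C: 1 × 601 = 601
  H–H: 1 × 426 = 426
  Σ(broken) = 2615 kJ
Bonds formed (products):
  C–C: 1 × 355 = 355
  C–H: 6 × 397 = 2382
  Σ(formed) = 2737 kJ
ΔH = Σ(broken) − Σ(formed) = 2615 − 2737 = −122 kJ

ΔH ≈ −122 kJ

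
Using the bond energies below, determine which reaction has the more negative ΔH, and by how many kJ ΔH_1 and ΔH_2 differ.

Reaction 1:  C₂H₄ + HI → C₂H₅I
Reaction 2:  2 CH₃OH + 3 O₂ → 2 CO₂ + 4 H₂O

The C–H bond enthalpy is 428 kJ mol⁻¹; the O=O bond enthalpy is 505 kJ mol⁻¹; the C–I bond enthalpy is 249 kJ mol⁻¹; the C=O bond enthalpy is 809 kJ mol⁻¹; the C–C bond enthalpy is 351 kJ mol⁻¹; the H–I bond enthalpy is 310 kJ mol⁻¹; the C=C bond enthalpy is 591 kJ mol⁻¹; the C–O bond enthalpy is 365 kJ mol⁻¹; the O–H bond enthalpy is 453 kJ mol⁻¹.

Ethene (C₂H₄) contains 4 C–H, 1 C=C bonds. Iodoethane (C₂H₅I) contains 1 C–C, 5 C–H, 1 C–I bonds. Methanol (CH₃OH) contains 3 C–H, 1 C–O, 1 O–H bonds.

Reaction 1:
  Bonds broken (reactants):
    C–H: 4 × 428 = 1712
    C=C: 1 × 591 = 591
    H–I: 1 × 310 = 310
    Σ(broken) = 2613 kJ
  Bonds formed (products):
    C–C: 1 × 351 = 351
    C–H: 5 × 428 = 2140
    C–I: 1 × 249 = 249
    Σ(formed) = 2740 kJ
  ΔH_1 = 2613 − 2740 = −127 kJ
Reaction 2:
  Bonds broken (reactants):
    C–H: 6 × 428 = 2568
    C–O: 2 × 365 = 730
    O–H: 2 × 453 = 906
    O=O: 3 × 505 = 1515
    Σ(broken) = 5719 kJ
  Bonds formed (products):
    C=O: 4 × 809 = 3236
    O–H: 8 × 453 = 3624
    Σ(formed) = 6860 kJ
  ΔH_2 = 5719 − 6860 = −1141 kJ
ΔH_1 − ΔH_2 = +1014 kJ, so reaction 2 has the more negative ΔH; |ΔH_1 − ΔH_2| = 1014 kJ.

Reaction 2, by 1014 kJ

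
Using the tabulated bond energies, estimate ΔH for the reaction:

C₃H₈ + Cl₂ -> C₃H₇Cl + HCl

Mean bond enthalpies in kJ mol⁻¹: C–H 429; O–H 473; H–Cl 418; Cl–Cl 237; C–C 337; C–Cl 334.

ΔH ≈ −86 kJ

Bonds broken (reactants):
  C–C: 2 × 337 = 674
  C–H: 8 × 429 = 3432
  Cl–Cl: 1 × 237 = 237
  Σ(broken) = 4343 kJ
Bonds formed (products):
  C–C: 2 × 337 = 674
  C–Cl: 1 × 334 = 334
  C–H: 7 × 429 = 3003
  H–Cl: 1 × 418 = 418
  Σ(formed) = 4429 kJ
ΔH = Σ(broken) − Σ(formed) = 4343 − 4429 = −86 kJ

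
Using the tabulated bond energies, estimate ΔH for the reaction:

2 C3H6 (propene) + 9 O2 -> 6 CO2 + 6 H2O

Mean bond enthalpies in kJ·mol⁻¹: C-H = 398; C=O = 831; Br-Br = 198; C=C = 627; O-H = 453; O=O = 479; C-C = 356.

ΔH ≈ −4355 kJ

Bonds broken (reactants):
  C-C: 2 × 356 = 712
  C-H: 12 × 398 = 4776
  C=C: 2 × 627 = 1254
  O=O: 9 × 479 = 4311
  Σ(broken) = 11053 kJ
Bonds formed (products):
  C=O: 12 × 831 = 9972
  O-H: 12 × 453 = 5436
  Σ(formed) = 15408 kJ
ΔH = Σ(broken) − Σ(formed) = 11053 − 15408 = −4355 kJ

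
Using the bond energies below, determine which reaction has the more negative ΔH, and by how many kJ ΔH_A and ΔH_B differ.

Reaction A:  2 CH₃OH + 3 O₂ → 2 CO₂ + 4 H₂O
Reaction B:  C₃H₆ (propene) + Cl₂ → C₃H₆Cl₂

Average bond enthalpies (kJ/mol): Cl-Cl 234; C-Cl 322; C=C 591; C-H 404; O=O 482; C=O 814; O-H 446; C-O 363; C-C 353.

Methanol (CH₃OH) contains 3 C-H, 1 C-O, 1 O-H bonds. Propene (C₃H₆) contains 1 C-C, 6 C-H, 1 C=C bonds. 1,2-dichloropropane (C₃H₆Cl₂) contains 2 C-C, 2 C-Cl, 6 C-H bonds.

Reaction A, by 1164 kJ

Reaction A:
  Bonds broken (reactants):
    C-H: 6 × 404 = 2424
    C-O: 2 × 363 = 726
    O-H: 2 × 446 = 892
    O=O: 3 × 482 = 1446
    Σ(broken) = 5488 kJ
  Bonds formed (products):
    C=O: 4 × 814 = 3256
    O-H: 8 × 446 = 3568
    Σ(formed) = 6824 kJ
  ΔH_A = 5488 − 6824 = −1336 kJ
Reaction B:
  Bonds broken (reactants):
    C-C: 1 × 353 = 353
    C-H: 6 × 404 = 2424
    C=C: 1 × 591 = 591
    Cl-Cl: 1 × 234 = 234
    Σ(broken) = 3602 kJ
  Bonds formed (products):
    C-C: 2 × 353 = 706
    C-Cl: 2 × 322 = 644
    C-H: 6 × 404 = 2424
    Σ(formed) = 3774 kJ
  ΔH_B = 3602 − 3774 = −172 kJ
ΔH_A − ΔH_B = −1164 kJ, so reaction A has the more negative ΔH; |ΔH_A − ΔH_B| = 1164 kJ.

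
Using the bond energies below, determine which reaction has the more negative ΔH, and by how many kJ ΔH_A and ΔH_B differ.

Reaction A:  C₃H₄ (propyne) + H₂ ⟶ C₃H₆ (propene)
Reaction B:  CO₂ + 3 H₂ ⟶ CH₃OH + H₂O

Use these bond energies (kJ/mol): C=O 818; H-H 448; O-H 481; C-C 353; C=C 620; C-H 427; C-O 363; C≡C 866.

Reaction A, by 53 kJ

Reaction A:
  Bonds broken (reactants):
    C≡C: 1 × 866 = 866
    C-C: 1 × 353 = 353
    C-H: 4 × 427 = 1708
    H-H: 1 × 448 = 448
    Σ(broken) = 3375 kJ
  Bonds formed (products):
    C-C: 1 × 353 = 353
    C-H: 6 × 427 = 2562
    C=C: 1 × 620 = 620
    Σ(formed) = 3535 kJ
  ΔH_A = 3375 − 3535 = −160 kJ
Reaction B:
  Bonds broken (reactants):
    C=O: 2 × 818 = 1636
    H-H: 3 × 448 = 1344
    Σ(broken) = 2980 kJ
  Bonds formed (products):
    C-H: 3 × 427 = 1281
    C-O: 1 × 363 = 363
    O-H: 3 × 481 = 1443
    Σ(formed) = 3087 kJ
  ΔH_B = 2980 − 3087 = −107 kJ
ΔH_A − ΔH_B = −53 kJ, so reaction A has the more negative ΔH; |ΔH_A − ΔH_B| = 53 kJ.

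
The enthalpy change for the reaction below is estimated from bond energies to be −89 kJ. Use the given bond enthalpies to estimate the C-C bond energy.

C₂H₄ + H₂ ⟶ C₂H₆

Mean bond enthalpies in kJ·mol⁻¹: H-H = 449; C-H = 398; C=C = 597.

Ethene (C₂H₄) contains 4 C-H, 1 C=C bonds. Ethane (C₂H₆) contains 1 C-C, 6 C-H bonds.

D(C-C) ≈ 339 kJ/mol

Let D be the C-C bond energy.
Σ(broken) = 4×398 + 1×597 + 1×449 = 2638
Σ(formed) = 1×D + 6×398 = 2388 + D
ΔH = Σ(broken) − Σ(formed) = (2638) − (2388 + D) = +250 − D
Setting this equal to −89 kJ gives D = 339 kJ/mol.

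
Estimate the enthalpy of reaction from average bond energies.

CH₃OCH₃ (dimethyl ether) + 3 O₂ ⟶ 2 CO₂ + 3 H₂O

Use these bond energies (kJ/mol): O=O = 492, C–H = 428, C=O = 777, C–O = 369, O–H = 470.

Bonds broken (reactants):
  C–H: 6 × 428 = 2568
  C–O: 2 × 369 = 738
  O=O: 3 × 492 = 1476
  Σ(broken) = 4782 kJ
Bonds formed (products):
  C=O: 4 × 777 = 3108
  O–H: 6 × 470 = 2820
  Σ(formed) = 5928 kJ
ΔH = Σ(broken) − Σ(formed) = 4782 − 5928 = −1146 kJ

ΔH ≈ −1146 kJ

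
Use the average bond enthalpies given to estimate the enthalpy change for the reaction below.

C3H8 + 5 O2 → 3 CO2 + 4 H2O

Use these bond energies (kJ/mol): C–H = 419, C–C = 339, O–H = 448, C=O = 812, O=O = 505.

ΔH ≈ −1901 kJ

Bonds broken (reactants):
  C–C: 2 × 339 = 678
  C–H: 8 × 419 = 3352
  O=O: 5 × 505 = 2525
  Σ(broken) = 6555 kJ
Bonds formed (products):
  C=O: 6 × 812 = 4872
  O–H: 8 × 448 = 3584
  Σ(formed) = 8456 kJ
ΔH = Σ(broken) − Σ(formed) = 6555 − 8456 = −1901 kJ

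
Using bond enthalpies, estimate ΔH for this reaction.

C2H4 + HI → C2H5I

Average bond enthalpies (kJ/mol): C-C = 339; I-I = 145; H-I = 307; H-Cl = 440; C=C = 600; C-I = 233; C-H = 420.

ΔH ≈ −85 kJ

Bonds broken (reactants):
  C-H: 4 × 420 = 1680
  C=C: 1 × 600 = 600
  H-I: 1 × 307 = 307
  Σ(broken) = 2587 kJ
Bonds formed (products):
  C-C: 1 × 339 = 339
  C-H: 5 × 420 = 2100
  C-I: 1 × 233 = 233
  Σ(formed) = 2672 kJ
ΔH = Σ(broken) − Σ(formed) = 2587 − 2672 = −85 kJ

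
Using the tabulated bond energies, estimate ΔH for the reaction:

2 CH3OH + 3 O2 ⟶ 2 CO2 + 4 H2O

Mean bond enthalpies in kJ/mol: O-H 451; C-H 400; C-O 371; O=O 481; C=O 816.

ΔH ≈ −1385 kJ

Bonds broken (reactants):
  C-H: 6 × 400 = 2400
  C-O: 2 × 371 = 742
  O-H: 2 × 451 = 902
  O=O: 3 × 481 = 1443
  Σ(broken) = 5487 kJ
Bonds formed (products):
  C=O: 4 × 816 = 3264
  O-H: 8 × 451 = 3608
  Σ(formed) = 6872 kJ
ΔH = Σ(broken) − Σ(formed) = 5487 − 6872 = −1385 kJ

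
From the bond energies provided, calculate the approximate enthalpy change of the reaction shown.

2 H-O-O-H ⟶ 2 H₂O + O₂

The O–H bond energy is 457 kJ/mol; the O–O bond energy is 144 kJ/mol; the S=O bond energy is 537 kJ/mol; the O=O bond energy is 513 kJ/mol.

ΔH ≈ −225 kJ

Bonds broken (reactants):
  O–H: 4 × 457 = 1828
  O–O: 2 × 144 = 288
  Σ(broken) = 2116 kJ
Bonds formed (products):
  O–H: 4 × 457 = 1828
  O=O: 1 × 513 = 513
  Σ(formed) = 2341 kJ
ΔH = Σ(broken) − Σ(formed) = 2116 − 2341 = −225 kJ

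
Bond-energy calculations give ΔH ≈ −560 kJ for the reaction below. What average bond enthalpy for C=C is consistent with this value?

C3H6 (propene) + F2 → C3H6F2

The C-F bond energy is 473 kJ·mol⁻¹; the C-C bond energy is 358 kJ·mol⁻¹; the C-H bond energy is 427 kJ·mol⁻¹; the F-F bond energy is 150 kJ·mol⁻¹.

Let D be the C=C bond energy.
Σ(broken) = 1×358 + 6×427 + 1×D + 1×150 = 3070 + D
Σ(formed) = 2×358 + 2×473 + 6×427 = 4224
ΔH = Σ(broken) − Σ(formed) = (3070 + D) − (4224) = −1154 + D
Setting this equal to −560 kJ gives D = 594 kJ/mol.

D(C=C) ≈ 594 kJ/mol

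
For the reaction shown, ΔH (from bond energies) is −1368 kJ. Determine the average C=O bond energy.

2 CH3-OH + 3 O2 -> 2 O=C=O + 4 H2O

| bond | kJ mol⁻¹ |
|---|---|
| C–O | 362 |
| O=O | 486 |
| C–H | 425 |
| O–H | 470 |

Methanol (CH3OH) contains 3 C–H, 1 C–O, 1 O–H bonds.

Let D be the C=O bond energy.
Σ(broken) = 6×425 + 2×362 + 2×470 + 3×486 = 5672
Σ(formed) = 4×D + 8×470 = 3760 + 4D
ΔH = Σ(broken) − Σ(formed) = (5672) − (3760 + 4D) = +1912 − 4D
Setting this equal to −1368 kJ gives 4D = 3280, so D = 820 kJ/mol.

D(C=O) ≈ 820 kJ/mol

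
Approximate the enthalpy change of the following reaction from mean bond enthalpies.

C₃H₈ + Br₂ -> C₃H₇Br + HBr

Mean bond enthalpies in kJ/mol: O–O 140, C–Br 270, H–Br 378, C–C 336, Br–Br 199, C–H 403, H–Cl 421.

Bonds broken (reactants):
  Br–Br: 1 × 199 = 199
  C–C: 2 × 336 = 672
  C–H: 8 × 403 = 3224
  Σ(broken) = 4095 kJ
Bonds formed (products):
  C–Br: 1 × 270 = 270
  C–C: 2 × 336 = 672
  C–H: 7 × 403 = 2821
  H–Br: 1 × 378 = 378
  Σ(formed) = 4141 kJ
ΔH = Σ(broken) − Σ(formed) = 4095 − 4141 = −46 kJ

ΔH ≈ −46 kJ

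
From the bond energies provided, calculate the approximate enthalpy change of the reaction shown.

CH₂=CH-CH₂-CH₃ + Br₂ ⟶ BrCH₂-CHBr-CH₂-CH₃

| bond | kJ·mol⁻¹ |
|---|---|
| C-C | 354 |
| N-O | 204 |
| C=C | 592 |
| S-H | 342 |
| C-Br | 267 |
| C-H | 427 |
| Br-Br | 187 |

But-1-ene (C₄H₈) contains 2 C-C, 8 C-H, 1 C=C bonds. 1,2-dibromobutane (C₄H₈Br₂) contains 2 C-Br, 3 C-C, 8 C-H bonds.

ΔH ≈ −109 kJ

Bonds broken (reactants):
  Br-Br: 1 × 187 = 187
  C-C: 2 × 354 = 708
  C-H: 8 × 427 = 3416
  C=C: 1 × 592 = 592
  Σ(broken) = 4903 kJ
Bonds formed (products):
  C-Br: 2 × 267 = 534
  C-C: 3 × 354 = 1062
  C-H: 8 × 427 = 3416
  Σ(formed) = 5012 kJ
ΔH = Σ(broken) − Σ(formed) = 4903 − 5012 = −109 kJ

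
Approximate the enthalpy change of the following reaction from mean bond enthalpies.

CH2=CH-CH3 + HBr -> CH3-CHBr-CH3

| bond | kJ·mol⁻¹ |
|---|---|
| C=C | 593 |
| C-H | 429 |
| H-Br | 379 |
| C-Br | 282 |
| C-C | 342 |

ΔH ≈ −81 kJ

Bonds broken (reactants):
  C-C: 1 × 342 = 342
  C-H: 6 × 429 = 2574
  C=C: 1 × 593 = 593
  H-Br: 1 × 379 = 379
  Σ(broken) = 3888 kJ
Bonds formed (products):
  C-Br: 1 × 282 = 282
  C-C: 2 × 342 = 684
  C-H: 7 × 429 = 3003
  Σ(formed) = 3969 kJ
ΔH = Σ(broken) − Σ(formed) = 3888 − 3969 = −81 kJ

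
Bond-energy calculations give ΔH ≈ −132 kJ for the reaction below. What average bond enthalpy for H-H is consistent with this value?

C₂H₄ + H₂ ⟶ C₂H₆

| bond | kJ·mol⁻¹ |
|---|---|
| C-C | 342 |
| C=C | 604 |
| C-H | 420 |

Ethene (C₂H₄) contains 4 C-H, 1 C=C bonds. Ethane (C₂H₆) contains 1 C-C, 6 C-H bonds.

D(H-H) ≈ 446 kJ/mol

Let D be the H-H bond energy.
Σ(broken) = 4×420 + 1×604 + 1×D = 2284 + D
Σ(formed) = 1×342 + 6×420 = 2862
ΔH = Σ(broken) − Σ(formed) = (2284 + D) − (2862) = −578 + D
Setting this equal to −132 kJ gives D = 446 kJ/mol.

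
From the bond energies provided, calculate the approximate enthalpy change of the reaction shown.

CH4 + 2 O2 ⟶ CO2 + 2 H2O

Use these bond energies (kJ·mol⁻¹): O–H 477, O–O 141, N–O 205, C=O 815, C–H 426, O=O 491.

ΔH ≈ −852 kJ

Bonds broken (reactants):
  C–H: 4 × 426 = 1704
  O=O: 2 × 491 = 982
  Σ(broken) = 2686 kJ
Bonds formed (products):
  C=O: 2 × 815 = 1630
  O–H: 4 × 477 = 1908
  Σ(formed) = 3538 kJ
ΔH = Σ(broken) − Σ(formed) = 2686 − 3538 = −852 kJ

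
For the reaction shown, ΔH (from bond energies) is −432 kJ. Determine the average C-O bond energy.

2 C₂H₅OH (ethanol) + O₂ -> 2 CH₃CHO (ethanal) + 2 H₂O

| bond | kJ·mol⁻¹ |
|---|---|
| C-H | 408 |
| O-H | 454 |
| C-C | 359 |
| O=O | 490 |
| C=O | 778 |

D(C-O) ≈ 363 kJ/mol

Let D be the C-O bond energy.
Σ(broken) = 2×359 + 10×408 + 2×D + 2×454 + 1×490 = 6196 + 2D
Σ(formed) = 2×359 + 8×408 + 2×778 + 4×454 = 7354
ΔH = Σ(broken) − Σ(formed) = (6196 + 2D) − (7354) = −1158 + 2D
Setting this equal to −432 kJ gives 2D = 726, so D = 363 kJ/mol.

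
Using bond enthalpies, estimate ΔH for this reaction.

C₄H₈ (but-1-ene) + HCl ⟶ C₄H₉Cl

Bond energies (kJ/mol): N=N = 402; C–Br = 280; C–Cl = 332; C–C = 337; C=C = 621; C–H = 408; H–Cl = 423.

ΔH ≈ −33 kJ

Bonds broken (reactants):
  C–C: 2 × 337 = 674
  C–H: 8 × 408 = 3264
  C=C: 1 × 621 = 621
  H–Cl: 1 × 423 = 423
  Σ(broken) = 4982 kJ
Bonds formed (products):
  C–C: 3 × 337 = 1011
  C–Cl: 1 × 332 = 332
  C–H: 9 × 408 = 3672
  Σ(formed) = 5015 kJ
ΔH = Σ(broken) − Σ(formed) = 4982 − 5015 = −33 kJ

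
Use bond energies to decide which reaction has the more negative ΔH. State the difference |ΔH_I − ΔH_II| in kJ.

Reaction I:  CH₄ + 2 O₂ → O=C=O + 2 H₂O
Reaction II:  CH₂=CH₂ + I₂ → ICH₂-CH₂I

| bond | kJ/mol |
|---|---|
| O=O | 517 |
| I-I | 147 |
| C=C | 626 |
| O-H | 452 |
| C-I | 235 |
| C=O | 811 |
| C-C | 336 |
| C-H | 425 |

Reaction I:
  Bonds broken (reactants):
    C-H: 4 × 425 = 1700
    O=O: 2 × 517 = 1034
    Σ(broken) = 2734 kJ
  Bonds formed (products):
    C=O: 2 × 811 = 1622
    O-H: 4 × 452 = 1808
    Σ(formed) = 3430 kJ
  ΔH_I = 2734 − 3430 = −696 kJ
Reaction II:
  Bonds broken (reactants):
    C-H: 4 × 425 = 1700
    C=C: 1 × 626 = 626
    I-I: 1 × 147 = 147
    Σ(broken) = 2473 kJ
  Bonds formed (products):
    C-C: 1 × 336 = 336
    C-H: 4 × 425 = 1700
    C-I: 2 × 235 = 470
    Σ(formed) = 2506 kJ
  ΔH_II = 2473 − 2506 = −33 kJ
ΔH_I − ΔH_II = −663 kJ, so reaction I has the more negative ΔH; |ΔH_I − ΔH_II| = 663 kJ.

Reaction I, by 663 kJ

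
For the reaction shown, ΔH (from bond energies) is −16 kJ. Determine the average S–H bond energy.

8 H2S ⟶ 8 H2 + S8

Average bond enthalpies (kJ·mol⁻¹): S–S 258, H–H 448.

D(S–H) ≈ 352 kJ/mol

Let D be the S–H bond energy.
Σ(broken) = 16×D = 16D
Σ(formed) = 8×448 + 8×258 = 5648
ΔH = Σ(broken) − Σ(formed) = (16D) − (5648) = −5648 + 16D
Setting this equal to −16 kJ gives 16D = 5632, so D = 352 kJ/mol.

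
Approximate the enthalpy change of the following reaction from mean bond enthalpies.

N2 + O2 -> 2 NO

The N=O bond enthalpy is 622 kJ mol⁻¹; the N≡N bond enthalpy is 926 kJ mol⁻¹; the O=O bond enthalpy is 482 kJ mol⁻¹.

Bonds broken (reactants):
  N≡N: 1 × 926 = 926
  O=O: 1 × 482 = 482
  Σ(broken) = 1408 kJ
Bonds formed (products):
  N=O: 2 × 622 = 1244
  Σ(formed) = 1244 kJ
ΔH = Σ(broken) − Σ(formed) = 1408 − 1244 = +164 kJ

ΔH ≈ +164 kJ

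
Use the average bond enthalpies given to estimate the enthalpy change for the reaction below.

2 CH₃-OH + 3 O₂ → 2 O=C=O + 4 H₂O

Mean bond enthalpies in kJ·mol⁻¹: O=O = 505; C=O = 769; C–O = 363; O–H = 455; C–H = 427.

ΔH ≈ −1003 kJ

Bonds broken (reactants):
  C–H: 6 × 427 = 2562
  C–O: 2 × 363 = 726
  O–H: 2 × 455 = 910
  O=O: 3 × 505 = 1515
  Σ(broken) = 5713 kJ
Bonds formed (products):
  C=O: 4 × 769 = 3076
  O–H: 8 × 455 = 3640
  Σ(formed) = 6716 kJ
ΔH = Σ(broken) − Σ(formed) = 5713 − 6716 = −1003 kJ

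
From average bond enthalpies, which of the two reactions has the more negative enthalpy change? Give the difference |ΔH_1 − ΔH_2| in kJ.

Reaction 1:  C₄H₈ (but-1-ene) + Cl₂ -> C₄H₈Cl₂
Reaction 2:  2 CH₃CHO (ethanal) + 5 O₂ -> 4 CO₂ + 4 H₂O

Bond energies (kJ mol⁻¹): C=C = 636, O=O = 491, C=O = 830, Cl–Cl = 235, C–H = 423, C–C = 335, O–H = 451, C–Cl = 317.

Reaction 2, by 1981 kJ

Reaction 1:
  Bonds broken (reactants):
    C–C: 2 × 335 = 670
    C–H: 8 × 423 = 3384
    C=C: 1 × 636 = 636
    Cl–Cl: 1 × 235 = 235
    Σ(broken) = 4925 kJ
  Bonds formed (products):
    C–C: 3 × 335 = 1005
    C–Cl: 2 × 317 = 634
    C–H: 8 × 423 = 3384
    Σ(formed) = 5023 kJ
  ΔH_1 = 4925 − 5023 = −98 kJ
Reaction 2:
  Bonds broken (reactants):
    C–C: 2 × 335 = 670
    C–H: 8 × 423 = 3384
    C=O: 2 × 830 = 1660
    O=O: 5 × 491 = 2455
    Σ(broken) = 8169 kJ
  Bonds formed (products):
    C=O: 8 × 830 = 6640
    O–H: 8 × 451 = 3608
    Σ(formed) = 10248 kJ
  ΔH_2 = 8169 − 10248 = −2079 kJ
ΔH_1 − ΔH_2 = +1981 kJ, so reaction 2 has the more negative ΔH; |ΔH_1 − ΔH_2| = 1981 kJ.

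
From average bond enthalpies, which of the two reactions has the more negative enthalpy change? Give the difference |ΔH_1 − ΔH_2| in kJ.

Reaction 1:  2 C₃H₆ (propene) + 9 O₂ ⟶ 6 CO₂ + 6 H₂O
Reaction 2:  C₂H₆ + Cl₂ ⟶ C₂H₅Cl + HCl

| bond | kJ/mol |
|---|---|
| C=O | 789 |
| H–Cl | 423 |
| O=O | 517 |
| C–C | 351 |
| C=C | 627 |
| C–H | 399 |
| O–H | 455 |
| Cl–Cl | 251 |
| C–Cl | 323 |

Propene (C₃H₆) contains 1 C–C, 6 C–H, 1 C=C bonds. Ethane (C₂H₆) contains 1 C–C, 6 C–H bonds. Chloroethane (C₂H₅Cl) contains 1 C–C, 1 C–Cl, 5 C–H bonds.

Reaction 1, by 3435 kJ

Reaction 1:
  Bonds broken (reactants):
    C–C: 2 × 351 = 702
    C–H: 12 × 399 = 4788
    C=C: 2 × 627 = 1254
    O=O: 9 × 517 = 4653
    Σ(broken) = 11397 kJ
  Bonds formed (products):
    C=O: 12 × 789 = 9468
    O–H: 12 × 455 = 5460
    Σ(formed) = 14928 kJ
  ΔH_1 = 11397 − 14928 = −3531 kJ
Reaction 2:
  Bonds broken (reactants):
    C–C: 1 × 351 = 351
    C–H: 6 × 399 = 2394
    Cl–Cl: 1 × 251 = 251
    Σ(broken) = 2996 kJ
  Bonds formed (products):
    C–C: 1 × 351 = 351
    C–Cl: 1 × 323 = 323
    C–H: 5 × 399 = 1995
    H–Cl: 1 × 423 = 423
    Σ(formed) = 3092 kJ
  ΔH_2 = 2996 − 3092 = −96 kJ
ΔH_1 − ΔH_2 = −3435 kJ, so reaction 1 has the more negative ΔH; |ΔH_1 − ΔH_2| = 3435 kJ.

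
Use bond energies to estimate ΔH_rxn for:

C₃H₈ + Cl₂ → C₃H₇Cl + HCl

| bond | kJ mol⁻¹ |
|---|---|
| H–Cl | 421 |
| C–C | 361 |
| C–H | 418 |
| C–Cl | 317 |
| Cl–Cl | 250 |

ΔH ≈ −70 kJ

Bonds broken (reactants):
  C–C: 2 × 361 = 722
  C–H: 8 × 418 = 3344
  Cl–Cl: 1 × 250 = 250
  Σ(broken) = 4316 kJ
Bonds formed (products):
  C–C: 2 × 361 = 722
  C–Cl: 1 × 317 = 317
  C–H: 7 × 418 = 2926
  H–Cl: 1 × 421 = 421
  Σ(formed) = 4386 kJ
ΔH = Σ(broken) − Σ(formed) = 4316 − 4386 = −70 kJ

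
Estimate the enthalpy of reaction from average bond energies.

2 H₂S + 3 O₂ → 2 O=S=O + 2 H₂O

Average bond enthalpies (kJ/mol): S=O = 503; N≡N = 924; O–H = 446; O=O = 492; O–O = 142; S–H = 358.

ΔH ≈ −888 kJ

Bonds broken (reactants):
  O=O: 3 × 492 = 1476
  S–H: 4 × 358 = 1432
  Σ(broken) = 2908 kJ
Bonds formed (products):
  O–H: 4 × 446 = 1784
  S=O: 4 × 503 = 2012
  Σ(formed) = 3796 kJ
ΔH = Σ(broken) − Σ(formed) = 2908 − 3796 = −888 kJ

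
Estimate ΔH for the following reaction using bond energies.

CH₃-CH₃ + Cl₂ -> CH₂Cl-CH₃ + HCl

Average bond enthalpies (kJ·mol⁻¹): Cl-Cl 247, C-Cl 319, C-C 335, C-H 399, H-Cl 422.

ΔH ≈ −95 kJ

Bonds broken (reactants):
  C-C: 1 × 335 = 335
  C-H: 6 × 399 = 2394
  Cl-Cl: 1 × 247 = 247
  Σ(broken) = 2976 kJ
Bonds formed (products):
  C-C: 1 × 335 = 335
  C-Cl: 1 × 319 = 319
  C-H: 5 × 399 = 1995
  H-Cl: 1 × 422 = 422
  Σ(formed) = 3071 kJ
ΔH = Σ(broken) − Σ(formed) = 2976 − 3071 = −95 kJ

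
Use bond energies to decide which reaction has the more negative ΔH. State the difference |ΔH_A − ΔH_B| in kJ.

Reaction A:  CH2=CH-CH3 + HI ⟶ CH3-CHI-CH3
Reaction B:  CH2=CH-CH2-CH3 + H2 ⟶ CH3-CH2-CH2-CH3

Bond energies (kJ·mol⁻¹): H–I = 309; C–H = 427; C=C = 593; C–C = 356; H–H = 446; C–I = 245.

Reaction B, by 45 kJ

Reaction A:
  Bonds broken (reactants):
    C–C: 1 × 356 = 356
    C–H: 6 × 427 = 2562
    C=C: 1 × 593 = 593
    H–I: 1 × 309 = 309
    Σ(broken) = 3820 kJ
  Bonds formed (products):
    C–C: 2 × 356 = 712
    C–H: 7 × 427 = 2989
    C–I: 1 × 245 = 245
    Σ(formed) = 3946 kJ
  ΔH_A = 3820 − 3946 = −126 kJ
Reaction B:
  Bonds broken (reactants):
    C–C: 2 × 356 = 712
    C–H: 8 × 427 = 3416
    C=C: 1 × 593 = 593
    H–H: 1 × 446 = 446
    Σ(broken) = 5167 kJ
  Bonds formed (products):
    C–C: 3 × 356 = 1068
    C–H: 10 × 427 = 4270
    Σ(formed) = 5338 kJ
  ΔH_B = 5167 − 5338 = −171 kJ
ΔH_A − ΔH_B = +45 kJ, so reaction B has the more negative ΔH; |ΔH_A − ΔH_B| = 45 kJ.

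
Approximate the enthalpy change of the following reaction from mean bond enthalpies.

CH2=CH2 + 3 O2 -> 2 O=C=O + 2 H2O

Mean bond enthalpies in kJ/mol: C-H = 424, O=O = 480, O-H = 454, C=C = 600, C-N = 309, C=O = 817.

ΔH ≈ −1348 kJ

Bonds broken (reactants):
  C-H: 4 × 424 = 1696
  C=C: 1 × 600 = 600
  O=O: 3 × 480 = 1440
  Σ(broken) = 3736 kJ
Bonds formed (products):
  C=O: 4 × 817 = 3268
  O-H: 4 × 454 = 1816
  Σ(formed) = 5084 kJ
ΔH = Σ(broken) − Σ(formed) = 3736 − 5084 = −1348 kJ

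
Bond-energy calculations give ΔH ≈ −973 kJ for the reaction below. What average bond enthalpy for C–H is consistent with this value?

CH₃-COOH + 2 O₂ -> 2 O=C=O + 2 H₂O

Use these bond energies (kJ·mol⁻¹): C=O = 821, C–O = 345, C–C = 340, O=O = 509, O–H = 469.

D(C–H) ≈ 398 kJ/mol

Let D be the C–H bond energy.
Σ(broken) = 1×340 + 3×D + 1×345 + 1×821 + 1×469 + 2×509 = 2993 + 3D
Σ(formed) = 4×821 + 4×469 = 5160
ΔH = Σ(broken) − Σ(formed) = (2993 + 3D) − (5160) = −2167 + 3D
Setting this equal to −973 kJ gives 3D = 1194, so D = 398 kJ/mol.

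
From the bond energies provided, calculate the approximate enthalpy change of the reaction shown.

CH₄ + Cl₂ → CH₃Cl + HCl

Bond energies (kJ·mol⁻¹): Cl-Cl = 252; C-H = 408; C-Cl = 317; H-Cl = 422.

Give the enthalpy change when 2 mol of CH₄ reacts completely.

Bonds broken (reactants):
  C-H: 4 × 408 = 1632
  Cl-Cl: 1 × 252 = 252
  Σ(broken) = 1884 kJ
Bonds formed (products):
  C-Cl: 1 × 317 = 317
  C-H: 3 × 408 = 1224
  H-Cl: 1 × 422 = 422
  Σ(formed) = 1963 kJ
ΔH = Σ(broken) − Σ(formed) = 1884 − 1963 = −79 kJ
For 2× the reaction as written: 2 × (−79) = −158 kJ

ΔH = −158 kJ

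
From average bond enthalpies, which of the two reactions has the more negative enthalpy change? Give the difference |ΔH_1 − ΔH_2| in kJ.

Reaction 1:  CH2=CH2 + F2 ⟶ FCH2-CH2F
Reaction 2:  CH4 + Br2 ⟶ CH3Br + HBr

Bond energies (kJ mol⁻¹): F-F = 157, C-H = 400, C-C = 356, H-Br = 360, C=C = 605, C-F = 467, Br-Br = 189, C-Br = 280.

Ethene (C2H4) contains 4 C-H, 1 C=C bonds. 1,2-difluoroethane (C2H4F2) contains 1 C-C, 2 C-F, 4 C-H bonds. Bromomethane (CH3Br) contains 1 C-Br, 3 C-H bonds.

Reaction 1, by 477 kJ

Reaction 1:
  Bonds broken (reactants):
    C-H: 4 × 400 = 1600
    C=C: 1 × 605 = 605
    F-F: 1 × 157 = 157
    Σ(broken) = 2362 kJ
  Bonds formed (products):
    C-C: 1 × 356 = 356
    C-F: 2 × 467 = 934
    C-H: 4 × 400 = 1600
    Σ(formed) = 2890 kJ
  ΔH_1 = 2362 − 2890 = −528 kJ
Reaction 2:
  Bonds broken (reactants):
    Br-Br: 1 × 189 = 189
    C-H: 4 × 400 = 1600
    Σ(broken) = 1789 kJ
  Bonds formed (products):
    C-Br: 1 × 280 = 280
    C-H: 3 × 400 = 1200
    H-Br: 1 × 360 = 360
    Σ(formed) = 1840 kJ
  ΔH_2 = 1789 − 1840 = −51 kJ
ΔH_1 − ΔH_2 = −477 kJ, so reaction 1 has the more negative ΔH; |ΔH_1 − ΔH_2| = 477 kJ.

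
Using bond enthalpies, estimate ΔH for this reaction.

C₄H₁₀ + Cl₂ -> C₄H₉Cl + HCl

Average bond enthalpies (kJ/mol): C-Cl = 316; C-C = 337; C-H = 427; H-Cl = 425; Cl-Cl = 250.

ΔH ≈ −64 kJ

Bonds broken (reactants):
  C-C: 3 × 337 = 1011
  C-H: 10 × 427 = 4270
  Cl-Cl: 1 × 250 = 250
  Σ(broken) = 5531 kJ
Bonds formed (products):
  C-C: 3 × 337 = 1011
  C-Cl: 1 × 316 = 316
  C-H: 9 × 427 = 3843
  H-Cl: 1 × 425 = 425
  Σ(formed) = 5595 kJ
ΔH = Σ(broken) − Σ(formed) = 5531 − 5595 = −64 kJ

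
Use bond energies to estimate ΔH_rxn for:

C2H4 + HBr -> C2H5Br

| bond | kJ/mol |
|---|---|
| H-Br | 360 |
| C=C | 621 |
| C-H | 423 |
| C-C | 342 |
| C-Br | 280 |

Bonds broken (reactants):
  C-H: 4 × 423 = 1692
  C=C: 1 × 621 = 621
  H-Br: 1 × 360 = 360
  Σ(broken) = 2673 kJ
Bonds formed (products):
  C-Br: 1 × 280 = 280
  C-C: 1 × 342 = 342
  C-H: 5 × 423 = 2115
  Σ(formed) = 2737 kJ
ΔH = Σ(broken) − Σ(formed) = 2673 − 2737 = −64 kJ

ΔH ≈ −64 kJ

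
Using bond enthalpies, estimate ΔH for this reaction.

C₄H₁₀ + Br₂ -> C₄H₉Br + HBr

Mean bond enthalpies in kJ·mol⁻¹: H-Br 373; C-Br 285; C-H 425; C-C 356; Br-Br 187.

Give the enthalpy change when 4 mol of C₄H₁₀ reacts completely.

Bonds broken (reactants):
  Br-Br: 1 × 187 = 187
  C-C: 3 × 356 = 1068
  C-H: 10 × 425 = 4250
  Σ(broken) = 5505 kJ
Bonds formed (products):
  C-Br: 1 × 285 = 285
  C-C: 3 × 356 = 1068
  C-H: 9 × 425 = 3825
  H-Br: 1 × 373 = 373
  Σ(formed) = 5551 kJ
ΔH = Σ(broken) − Σ(formed) = 5505 − 5551 = −46 kJ
For 4× the reaction as written: 4 × (−46) = −184 kJ

ΔH = −184 kJ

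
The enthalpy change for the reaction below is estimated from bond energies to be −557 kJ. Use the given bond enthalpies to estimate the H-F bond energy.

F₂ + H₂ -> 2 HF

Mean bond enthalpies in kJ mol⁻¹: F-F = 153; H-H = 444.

Let D be the H-F bond energy.
Σ(broken) = 1×153 + 1×444 = 597
Σ(formed) = 2×D = 2D
ΔH = Σ(broken) − Σ(formed) = (597) − (2D) = +597 − 2D
Setting this equal to −557 kJ gives 2D = 1154, so D = 577 kJ/mol.

D(H-F) ≈ 577 kJ/mol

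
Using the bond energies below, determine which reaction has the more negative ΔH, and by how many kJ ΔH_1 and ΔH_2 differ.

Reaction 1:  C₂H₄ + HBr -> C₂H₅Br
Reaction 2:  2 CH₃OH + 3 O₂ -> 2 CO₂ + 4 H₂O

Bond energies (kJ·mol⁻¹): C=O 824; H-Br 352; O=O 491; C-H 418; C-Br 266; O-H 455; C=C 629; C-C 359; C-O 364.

Reaction 1:
  Bonds broken (reactants):
    C-H: 4 × 418 = 1672
    C=C: 1 × 629 = 629
    H-Br: 1 × 352 = 352
    Σ(broken) = 2653 kJ
  Bonds formed (products):
    C-Br: 1 × 266 = 266
    C-C: 1 × 359 = 359
    C-H: 5 × 418 = 2090
    Σ(formed) = 2715 kJ
  ΔH_1 = 2653 − 2715 = −62 kJ
Reaction 2:
  Bonds broken (reactants):
    C-H: 6 × 418 = 2508
    C-O: 2 × 364 = 728
    O-H: 2 × 455 = 910
    O=O: 3 × 491 = 1473
    Σ(broken) = 5619 kJ
  Bonds formed (products):
    C=O: 4 × 824 = 3296
    O-H: 8 × 455 = 3640
    Σ(formed) = 6936 kJ
  ΔH_2 = 5619 − 6936 = −1317 kJ
ΔH_1 − ΔH_2 = +1255 kJ, so reaction 2 has the more negative ΔH; |ΔH_1 − ΔH_2| = 1255 kJ.

Reaction 2, by 1255 kJ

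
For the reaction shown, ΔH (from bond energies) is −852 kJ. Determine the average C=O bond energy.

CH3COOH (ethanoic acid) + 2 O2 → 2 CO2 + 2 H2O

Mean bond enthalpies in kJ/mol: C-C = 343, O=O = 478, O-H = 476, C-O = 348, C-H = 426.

Let D be the C=O bond energy.
Σ(broken) = 1×343 + 3×426 + 1×348 + 1×D + 1×476 + 2×478 = 3401 + D
Σ(formed) = 4×D + 4×476 = 1904 + 4D
ΔH = Σ(broken) − Σ(formed) = (3401 + D) − (1904 + 4D) = +1497 − 3D
Setting this equal to −852 kJ gives 3D = 2349, so D = 783 kJ/mol.

D(C=O) ≈ 783 kJ/mol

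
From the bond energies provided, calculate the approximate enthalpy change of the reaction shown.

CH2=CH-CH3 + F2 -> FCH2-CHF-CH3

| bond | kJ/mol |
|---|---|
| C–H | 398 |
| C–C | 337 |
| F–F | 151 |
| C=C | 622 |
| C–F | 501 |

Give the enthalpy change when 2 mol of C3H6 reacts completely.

ΔH = −1132 kJ

Bonds broken (reactants):
  C–C: 1 × 337 = 337
  C–H: 6 × 398 = 2388
  C=C: 1 × 622 = 622
  F–F: 1 × 151 = 151
  Σ(broken) = 3498 kJ
Bonds formed (products):
  C–C: 2 × 337 = 674
  C–F: 2 × 501 = 1002
  C–H: 6 × 398 = 2388
  Σ(formed) = 4064 kJ
ΔH = Σ(broken) − Σ(formed) = 3498 − 4064 = −566 kJ
For 2× the reaction as written: 2 × (−566) = −1132 kJ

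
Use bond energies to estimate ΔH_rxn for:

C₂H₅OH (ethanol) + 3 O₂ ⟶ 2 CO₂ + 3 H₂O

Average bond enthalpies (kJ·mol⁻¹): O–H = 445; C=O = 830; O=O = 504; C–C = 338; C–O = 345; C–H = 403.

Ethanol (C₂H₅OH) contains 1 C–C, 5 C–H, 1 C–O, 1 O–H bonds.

Bonds broken (reactants):
  C–C: 1 × 338 = 338
  C–H: 5 × 403 = 2015
  C–O: 1 × 345 = 345
  O–H: 1 × 445 = 445
  O=O: 3 × 504 = 1512
  Σ(broken) = 4655 kJ
Bonds formed (products):
  C=O: 4 × 830 = 3320
  O–H: 6 × 445 = 2670
  Σ(formed) = 5990 kJ
ΔH = Σ(broken) − Σ(formed) = 4655 − 5990 = −1335 kJ

ΔH ≈ −1335 kJ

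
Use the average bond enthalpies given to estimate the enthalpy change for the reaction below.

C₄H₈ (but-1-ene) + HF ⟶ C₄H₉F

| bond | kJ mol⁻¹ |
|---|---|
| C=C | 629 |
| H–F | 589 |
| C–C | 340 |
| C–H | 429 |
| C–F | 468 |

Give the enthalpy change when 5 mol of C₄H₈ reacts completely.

Bonds broken (reactants):
  C–C: 2 × 340 = 680
  C–H: 8 × 429 = 3432
  C=C: 1 × 629 = 629
  H–F: 1 × 589 = 589
  Σ(broken) = 5330 kJ
Bonds formed (products):
  C–C: 3 × 340 = 1020
  C–F: 1 × 468 = 468
  C–H: 9 × 429 = 3861
  Σ(formed) = 5349 kJ
ΔH = Σ(broken) − Σ(formed) = 5330 − 5349 = −19 kJ
For 5× the reaction as written: 5 × (−19) = −95 kJ

ΔH = −95 kJ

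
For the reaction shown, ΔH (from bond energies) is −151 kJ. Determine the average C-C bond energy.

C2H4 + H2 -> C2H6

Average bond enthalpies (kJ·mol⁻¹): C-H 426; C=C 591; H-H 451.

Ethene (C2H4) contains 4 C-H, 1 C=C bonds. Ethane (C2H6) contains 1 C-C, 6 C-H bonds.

D(C-C) ≈ 341 kJ/mol

Let D be the C-C bond energy.
Σ(broken) = 4×426 + 1×591 + 1×451 = 2746
Σ(formed) = 1×D + 6×426 = 2556 + D
ΔH = Σ(broken) − Σ(formed) = (2746) − (2556 + D) = +190 − D
Setting this equal to −151 kJ gives D = 341 kJ/mol.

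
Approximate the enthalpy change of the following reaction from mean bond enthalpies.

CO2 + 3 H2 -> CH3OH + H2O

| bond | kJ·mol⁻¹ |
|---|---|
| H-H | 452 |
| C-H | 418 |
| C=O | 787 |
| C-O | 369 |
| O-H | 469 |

Bonds broken (reactants):
  C=O: 2 × 787 = 1574
  H-H: 3 × 452 = 1356
  Σ(broken) = 2930 kJ
Bonds formed (products):
  C-H: 3 × 418 = 1254
  C-O: 1 × 369 = 369
  O-H: 3 × 469 = 1407
  Σ(formed) = 3030 kJ
ΔH = Σ(broken) − Σ(formed) = 2930 − 3030 = −100 kJ

ΔH ≈ −100 kJ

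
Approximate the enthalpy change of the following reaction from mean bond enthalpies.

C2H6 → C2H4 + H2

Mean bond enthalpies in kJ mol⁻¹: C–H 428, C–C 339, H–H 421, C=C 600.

Bonds broken (reactants):
  C–C: 1 × 339 = 339
  C–H: 6 × 428 = 2568
  Σ(broken) = 2907 kJ
Bonds formed (products):
  C–H: 4 × 428 = 1712
  C=C: 1 × 600 = 600
  H–H: 1 × 421 = 421
  Σ(formed) = 2733 kJ
ΔH = Σ(broken) − Σ(formed) = 2907 − 2733 = +174 kJ

ΔH ≈ +174 kJ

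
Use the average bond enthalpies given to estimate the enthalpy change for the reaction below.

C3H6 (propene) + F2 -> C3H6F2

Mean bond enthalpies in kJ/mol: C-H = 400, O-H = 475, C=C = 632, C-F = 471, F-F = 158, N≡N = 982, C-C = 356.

Bonds broken (reactants):
  C-C: 1 × 356 = 356
  C-H: 6 × 400 = 2400
  C=C: 1 × 632 = 632
  F-F: 1 × 158 = 158
  Σ(broken) = 3546 kJ
Bonds formed (products):
  C-C: 2 × 356 = 712
  C-F: 2 × 471 = 942
  C-H: 6 × 400 = 2400
  Σ(formed) = 4054 kJ
ΔH = Σ(broken) − Σ(formed) = 3546 − 4054 = −508 kJ

ΔH ≈ −508 kJ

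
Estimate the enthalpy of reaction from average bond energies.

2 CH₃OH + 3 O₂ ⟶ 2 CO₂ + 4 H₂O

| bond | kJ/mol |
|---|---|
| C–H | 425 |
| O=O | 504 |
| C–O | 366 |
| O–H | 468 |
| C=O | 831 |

Bonds broken (reactants):
  C–H: 6 × 425 = 2550
  C–O: 2 × 366 = 732
  O–H: 2 × 468 = 936
  O=O: 3 × 504 = 1512
  Σ(broken) = 5730 kJ
Bonds formed (products):
  C=O: 4 × 831 = 3324
  O–H: 8 × 468 = 3744
  Σ(formed) = 7068 kJ
ΔH = Σ(broken) − Σ(formed) = 5730 − 7068 = −1338 kJ

ΔH ≈ −1338 kJ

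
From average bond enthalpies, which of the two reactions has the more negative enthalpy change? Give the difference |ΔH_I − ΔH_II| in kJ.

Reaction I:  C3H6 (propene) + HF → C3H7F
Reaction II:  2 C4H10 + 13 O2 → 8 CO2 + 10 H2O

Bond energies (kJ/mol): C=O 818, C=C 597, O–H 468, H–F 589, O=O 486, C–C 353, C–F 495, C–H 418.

Reaction I:
  Bonds broken (reactants):
    C–C: 1 × 353 = 353
    C–H: 6 × 418 = 2508
    C=C: 1 × 597 = 597
    H–F: 1 × 589 = 589
    Σ(broken) = 4047 kJ
  Bonds formed (products):
    C–C: 2 × 353 = 706
    C–F: 1 × 495 = 495
    C–H: 7 × 418 = 2926
    Σ(formed) = 4127 kJ
  ΔH_I = 4047 − 4127 = −80 kJ
Reaction II:
  Bonds broken (reactants):
    C–C: 6 × 353 = 2118
    C–H: 20 × 418 = 8360
    O=O: 13 × 486 = 6318
    Σ(broken) = 16796 kJ
  Bonds formed (products):
    C=O: 16 × 818 = 13088
    O–H: 20 × 468 = 9360
    Σ(formed) = 22448 kJ
  ΔH_II = 16796 − 22448 = −5652 kJ
ΔH_I − ΔH_II = +5572 kJ, so reaction II has the more negative ΔH; |ΔH_I − ΔH_II| = 5572 kJ.

Reaction II, by 5572 kJ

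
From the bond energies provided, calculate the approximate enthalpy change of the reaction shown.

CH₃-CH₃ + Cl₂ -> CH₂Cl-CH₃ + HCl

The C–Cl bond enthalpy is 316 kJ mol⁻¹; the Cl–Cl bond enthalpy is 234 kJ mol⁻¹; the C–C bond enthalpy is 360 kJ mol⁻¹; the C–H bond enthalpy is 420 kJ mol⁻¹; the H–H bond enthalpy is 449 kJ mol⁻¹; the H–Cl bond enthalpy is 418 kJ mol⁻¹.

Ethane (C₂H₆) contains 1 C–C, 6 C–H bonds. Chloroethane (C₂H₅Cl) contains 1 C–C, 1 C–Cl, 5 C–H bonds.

ΔH ≈ −80 kJ

Bonds broken (reactants):
  C–C: 1 × 360 = 360
  C–H: 6 × 420 = 2520
  Cl–Cl: 1 × 234 = 234
  Σ(broken) = 3114 kJ
Bonds formed (products):
  C–C: 1 × 360 = 360
  C–Cl: 1 × 316 = 316
  C–H: 5 × 420 = 2100
  H–Cl: 1 × 418 = 418
  Σ(formed) = 3194 kJ
ΔH = Σ(broken) − Σ(formed) = 3114 − 3194 = −80 kJ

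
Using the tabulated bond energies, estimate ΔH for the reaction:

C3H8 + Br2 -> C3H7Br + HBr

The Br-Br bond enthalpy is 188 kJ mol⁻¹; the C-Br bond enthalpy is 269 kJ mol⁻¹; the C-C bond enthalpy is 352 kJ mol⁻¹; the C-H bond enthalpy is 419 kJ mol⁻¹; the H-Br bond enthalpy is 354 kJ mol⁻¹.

ΔH ≈ −16 kJ

Bonds broken (reactants):
  Br-Br: 1 × 188 = 188
  C-C: 2 × 352 = 704
  C-H: 8 × 419 = 3352
  Σ(broken) = 4244 kJ
Bonds formed (products):
  C-Br: 1 × 269 = 269
  C-C: 2 × 352 = 704
  C-H: 7 × 419 = 2933
  H-Br: 1 × 354 = 354
  Σ(formed) = 4260 kJ
ΔH = Σ(broken) − Σ(formed) = 4244 − 4260 = −16 kJ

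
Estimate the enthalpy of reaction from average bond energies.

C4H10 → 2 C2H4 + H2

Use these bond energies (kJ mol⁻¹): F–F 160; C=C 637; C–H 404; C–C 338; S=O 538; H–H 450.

Bonds broken (reactants):
  C–C: 3 × 338 = 1014
  C–H: 10 × 404 = 4040
  Σ(broken) = 5054 kJ
Bonds formed (products):
  C–H: 8 × 404 = 3232
  C=C: 2 × 637 = 1274
  H–H: 1 × 450 = 450
  Σ(formed) = 4956 kJ
ΔH = Σ(broken) − Σ(formed) = 5054 − 4956 = +98 kJ

ΔH ≈ +98 kJ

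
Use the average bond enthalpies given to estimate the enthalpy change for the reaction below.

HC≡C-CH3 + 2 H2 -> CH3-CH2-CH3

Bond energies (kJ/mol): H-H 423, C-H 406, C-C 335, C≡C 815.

ΔH ≈ −298 kJ

Bonds broken (reactants):
  C≡C: 1 × 815 = 815
  C-C: 1 × 335 = 335
  C-H: 4 × 406 = 1624
  H-H: 2 × 423 = 846
  Σ(broken) = 3620 kJ
Bonds formed (products):
  C-C: 2 × 335 = 670
  C-H: 8 × 406 = 3248
  Σ(formed) = 3918 kJ
ΔH = Σ(broken) − Σ(formed) = 3620 − 3918 = −298 kJ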